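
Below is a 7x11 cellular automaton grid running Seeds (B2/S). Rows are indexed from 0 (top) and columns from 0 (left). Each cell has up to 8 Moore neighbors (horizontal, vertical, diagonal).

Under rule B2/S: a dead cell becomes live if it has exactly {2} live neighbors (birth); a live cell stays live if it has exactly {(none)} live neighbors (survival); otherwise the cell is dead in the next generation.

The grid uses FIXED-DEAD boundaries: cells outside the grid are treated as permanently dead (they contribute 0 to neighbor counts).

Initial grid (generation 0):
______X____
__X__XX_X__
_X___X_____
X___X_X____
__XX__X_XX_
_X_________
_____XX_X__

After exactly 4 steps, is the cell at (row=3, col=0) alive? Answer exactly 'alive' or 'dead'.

Answer: dead

Derivation:
Simulating step by step:
Generation 0 (given above): 19 live cells
Generation 1: 12 live cells
___________
_X__X______
X_XX_______
________XX_
X___X______
___XX______
_______X___
Generation 2: 13 live cells
___________
X__________
____X___XX_
X_X_X______
_____X__XX_
_____X_____
___XX______
Generation 3: 15 live cells
___________
________XX_
X____X_____
_X_____X__X
_X_X__X____
___X__X_XX_
_____X_____
Generation 4: 17 live cells
________XX_
___________
_X____XX__X
____XX_____
X___XX____X
___________
____X_XXXX_

Cell (3,0) at generation 4: 0 -> dead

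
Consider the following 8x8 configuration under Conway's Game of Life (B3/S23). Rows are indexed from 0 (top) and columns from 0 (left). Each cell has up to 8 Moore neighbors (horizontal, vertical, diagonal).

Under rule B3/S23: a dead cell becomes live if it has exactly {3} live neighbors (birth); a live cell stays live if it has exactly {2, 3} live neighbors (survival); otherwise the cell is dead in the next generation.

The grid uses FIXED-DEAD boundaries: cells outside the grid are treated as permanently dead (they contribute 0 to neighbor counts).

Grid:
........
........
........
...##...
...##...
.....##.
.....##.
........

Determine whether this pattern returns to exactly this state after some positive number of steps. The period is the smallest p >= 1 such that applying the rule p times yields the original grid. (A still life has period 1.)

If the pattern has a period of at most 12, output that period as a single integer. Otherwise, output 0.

Answer: 2

Derivation:
Simulating and comparing each generation to the original:
Gen 0 (original, given above): 8 live cells
Gen 1: 6 live cells, differs from original
Gen 2: 8 live cells, MATCHES original -> period = 2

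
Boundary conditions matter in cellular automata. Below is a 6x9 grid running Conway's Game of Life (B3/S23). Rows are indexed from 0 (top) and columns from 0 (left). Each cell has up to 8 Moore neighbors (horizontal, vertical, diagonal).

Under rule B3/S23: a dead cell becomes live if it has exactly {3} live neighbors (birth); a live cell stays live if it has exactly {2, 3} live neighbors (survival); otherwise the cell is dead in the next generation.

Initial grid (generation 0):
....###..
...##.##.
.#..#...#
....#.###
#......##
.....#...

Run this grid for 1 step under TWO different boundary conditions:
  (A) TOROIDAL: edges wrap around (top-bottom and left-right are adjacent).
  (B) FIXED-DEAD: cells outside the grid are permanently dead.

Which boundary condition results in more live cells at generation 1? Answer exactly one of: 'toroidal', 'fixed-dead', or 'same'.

Answer: toroidal

Derivation:
Under TOROIDAL boundary, generation 1:
...#...#.
...#..##.
#...#...#
.....##..
#....#...
....##.##
Population = 16

Under FIXED-DEAD boundary, generation 1:
...##.##.
...#..##.
....#...#
.....##..
.....#..#
.........
Population = 13

Comparison: toroidal=16, fixed-dead=13 -> toroidal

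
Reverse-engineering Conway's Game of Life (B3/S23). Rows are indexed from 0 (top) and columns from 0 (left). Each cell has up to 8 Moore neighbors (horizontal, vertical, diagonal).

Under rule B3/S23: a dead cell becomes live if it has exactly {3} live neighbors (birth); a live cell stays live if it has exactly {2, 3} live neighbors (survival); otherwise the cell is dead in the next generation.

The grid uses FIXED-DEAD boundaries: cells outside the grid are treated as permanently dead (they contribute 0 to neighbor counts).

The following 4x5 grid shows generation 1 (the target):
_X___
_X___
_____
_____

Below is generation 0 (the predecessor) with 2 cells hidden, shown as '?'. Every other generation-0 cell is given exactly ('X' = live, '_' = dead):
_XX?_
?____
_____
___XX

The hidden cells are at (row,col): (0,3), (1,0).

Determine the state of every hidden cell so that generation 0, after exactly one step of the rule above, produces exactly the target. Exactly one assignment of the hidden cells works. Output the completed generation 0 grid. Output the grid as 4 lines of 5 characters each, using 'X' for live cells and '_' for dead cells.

Answer: _XX__
X____
_____
___XX

Derivation:
Hidden generation-0 cells (in order): (0,3), (1,0).
A hidden cell only influences target cells in its own 3x3 neighborhood. Try each of the 2^2 = 4 assignments, step the completed generation 0 forward once under B3/S23, and compare with the target:
  (0,3)=_ (1,0)=_ -> step gives (0,1)='_' but target has 'X' -> reject
  (0,3)=_ (1,0)=X -> step reproduces the target at every cell -> ACCEPT
  (0,3)=X (1,0)=_ -> step gives (0,1)='_' but target has 'X' -> reject
  (0,3)=X (1,0)=X -> step gives (0,2)='X' but target has '_' -> reject
Unique solution: (0,3)=dead, (1,0)=live.
Check: live-neighbor counts of every cell in the completed generation 0:
22110
13210
11122
00111
Applying B3/S23 to generation 0 with these counts gives:
_X___
_X___
_____
_____
which matches the target exactly.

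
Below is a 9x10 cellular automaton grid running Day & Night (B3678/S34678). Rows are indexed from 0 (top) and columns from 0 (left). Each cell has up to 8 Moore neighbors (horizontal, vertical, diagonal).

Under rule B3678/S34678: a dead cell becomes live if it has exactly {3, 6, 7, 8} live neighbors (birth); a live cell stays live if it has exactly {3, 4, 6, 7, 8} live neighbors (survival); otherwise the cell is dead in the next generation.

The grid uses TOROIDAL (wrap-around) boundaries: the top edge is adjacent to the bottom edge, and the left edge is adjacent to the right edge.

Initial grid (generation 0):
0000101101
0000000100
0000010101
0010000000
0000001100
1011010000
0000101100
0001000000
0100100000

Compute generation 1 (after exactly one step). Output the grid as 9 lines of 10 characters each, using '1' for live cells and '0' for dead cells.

Answer: 0000010010
0000010100
0000001010
0000000110
0111000000
0000110000
0010110000
0000110000
0001010000

Derivation:
Simulating step by step:
Generation 0 (given above): 21 live cells
Generation 1: 20 live cells
(generation 1 grid is the final answer)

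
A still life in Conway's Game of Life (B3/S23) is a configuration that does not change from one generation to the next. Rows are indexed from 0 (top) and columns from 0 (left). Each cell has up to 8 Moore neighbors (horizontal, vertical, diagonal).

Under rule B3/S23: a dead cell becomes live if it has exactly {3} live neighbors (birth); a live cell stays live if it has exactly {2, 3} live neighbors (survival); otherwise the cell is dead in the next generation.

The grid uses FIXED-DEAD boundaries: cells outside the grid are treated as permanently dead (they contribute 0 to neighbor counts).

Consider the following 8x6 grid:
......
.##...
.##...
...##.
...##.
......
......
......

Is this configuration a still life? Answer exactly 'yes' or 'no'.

Compute generation 1 and compare to generation 0 (given above):
Generation 1:
......
.##...
.#....
....#.
...##.
......
......
......
Cell (2,2) differs: gen0=1 vs gen1=0 -> NOT a still life.

Answer: no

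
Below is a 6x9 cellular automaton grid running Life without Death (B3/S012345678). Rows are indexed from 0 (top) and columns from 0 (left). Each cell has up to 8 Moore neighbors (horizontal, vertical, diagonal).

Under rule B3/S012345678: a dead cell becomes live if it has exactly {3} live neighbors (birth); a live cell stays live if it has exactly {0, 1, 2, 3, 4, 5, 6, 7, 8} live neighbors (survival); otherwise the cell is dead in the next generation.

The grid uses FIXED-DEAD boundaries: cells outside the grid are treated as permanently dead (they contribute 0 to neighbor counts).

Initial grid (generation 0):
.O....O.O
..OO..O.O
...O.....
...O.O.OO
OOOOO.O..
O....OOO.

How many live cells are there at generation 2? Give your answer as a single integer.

Simulating step by step:
Generation 0 (given above): 22 live cells
Generation 1: 31 live cells
.OO...O.O
..OO..O.O
...O..O.O
.O.O.OOOO
OOOOO.O.O
O.OOOOOO.
Generation 2: 35 live cells
.OOO..O.O
.OOO.OO.O
...O..O.O
OO.O.OOOO
OOOOO.O.O
O.OOOOOO.
Population at generation 2: 35

Answer: 35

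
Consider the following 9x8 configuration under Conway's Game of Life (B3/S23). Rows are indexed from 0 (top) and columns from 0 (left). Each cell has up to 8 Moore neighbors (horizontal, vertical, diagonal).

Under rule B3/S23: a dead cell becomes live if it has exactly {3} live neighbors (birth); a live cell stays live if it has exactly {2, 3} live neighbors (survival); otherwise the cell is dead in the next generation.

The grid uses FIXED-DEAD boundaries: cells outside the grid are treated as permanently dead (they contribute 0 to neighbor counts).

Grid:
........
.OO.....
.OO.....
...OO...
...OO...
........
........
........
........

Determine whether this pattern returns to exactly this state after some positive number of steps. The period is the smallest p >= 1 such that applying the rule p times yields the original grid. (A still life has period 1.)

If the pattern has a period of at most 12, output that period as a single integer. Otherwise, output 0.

Answer: 2

Derivation:
Simulating and comparing each generation to the original:
Gen 0 (original, given above): 8 live cells
Gen 1: 6 live cells, differs from original
Gen 2: 8 live cells, MATCHES original -> period = 2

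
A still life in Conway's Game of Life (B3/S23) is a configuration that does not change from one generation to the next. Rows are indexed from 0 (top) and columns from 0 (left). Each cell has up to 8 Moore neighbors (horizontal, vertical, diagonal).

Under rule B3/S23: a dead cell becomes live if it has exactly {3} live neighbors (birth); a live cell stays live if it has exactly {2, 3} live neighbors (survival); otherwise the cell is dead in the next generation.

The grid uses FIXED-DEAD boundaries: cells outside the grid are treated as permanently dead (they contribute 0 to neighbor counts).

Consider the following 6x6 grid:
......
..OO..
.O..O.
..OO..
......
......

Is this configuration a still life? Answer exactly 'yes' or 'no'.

Answer: yes

Derivation:
Compute generation 1 and compare to generation 0 (given above):
Generation 1:
......
..OO..
.O..O.
..OO..
......
......
The grids are IDENTICAL -> still life.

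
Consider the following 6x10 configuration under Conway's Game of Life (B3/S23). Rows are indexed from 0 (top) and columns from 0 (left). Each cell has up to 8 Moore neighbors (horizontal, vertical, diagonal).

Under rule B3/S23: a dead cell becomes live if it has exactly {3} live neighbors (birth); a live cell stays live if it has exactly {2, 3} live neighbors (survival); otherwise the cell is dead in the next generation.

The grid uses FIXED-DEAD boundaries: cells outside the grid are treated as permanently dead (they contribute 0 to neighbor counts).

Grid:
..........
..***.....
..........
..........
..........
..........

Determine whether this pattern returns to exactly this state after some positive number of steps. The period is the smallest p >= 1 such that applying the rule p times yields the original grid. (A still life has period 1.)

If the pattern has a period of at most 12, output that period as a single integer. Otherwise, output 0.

Answer: 2

Derivation:
Simulating and comparing each generation to the original:
Gen 0 (original, given above): 3 live cells
Gen 1: 3 live cells, differs from original
Gen 2: 3 live cells, MATCHES original -> period = 2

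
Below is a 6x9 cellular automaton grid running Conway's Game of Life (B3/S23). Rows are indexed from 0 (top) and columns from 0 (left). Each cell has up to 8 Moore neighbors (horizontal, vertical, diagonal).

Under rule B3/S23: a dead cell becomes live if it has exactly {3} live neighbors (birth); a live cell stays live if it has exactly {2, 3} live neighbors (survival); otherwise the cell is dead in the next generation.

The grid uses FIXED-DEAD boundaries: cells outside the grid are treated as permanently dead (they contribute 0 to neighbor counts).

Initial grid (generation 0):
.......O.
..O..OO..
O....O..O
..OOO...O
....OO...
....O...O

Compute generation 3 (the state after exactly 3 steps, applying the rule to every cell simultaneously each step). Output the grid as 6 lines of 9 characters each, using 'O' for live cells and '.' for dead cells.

Answer: ......O..
....O..O.
....OOO..
.........
...O..O..
....OO...

Derivation:
Simulating step by step:
Generation 0 (given above): 15 live cells
Generation 1: 13 live cells
......O..
.....OOO.
.OO..OOO.
...O.....
.....O...
....OO...
Generation 2: 13 live cells
.....OOO.
.........
..O.OO.O.
..O.OO...
.....O...
....OO...
Generation 3: 10 live cells
(generation 3 grid is the final answer)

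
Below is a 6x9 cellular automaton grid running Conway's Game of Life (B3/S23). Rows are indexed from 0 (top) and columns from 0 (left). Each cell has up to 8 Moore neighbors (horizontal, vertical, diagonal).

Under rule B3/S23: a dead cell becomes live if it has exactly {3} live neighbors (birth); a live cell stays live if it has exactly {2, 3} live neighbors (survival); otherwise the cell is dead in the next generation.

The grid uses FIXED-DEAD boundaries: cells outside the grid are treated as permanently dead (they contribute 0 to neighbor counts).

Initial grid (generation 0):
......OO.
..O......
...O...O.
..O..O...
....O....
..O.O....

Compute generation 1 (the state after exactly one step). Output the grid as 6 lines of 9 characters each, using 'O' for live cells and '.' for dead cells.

Simulating step by step:
Generation 0 (given above): 10 live cells
Generation 1: 9 live cells
(generation 1 grid is the final answer)

Answer: .........
......OO.
..OO.....
...OO....
....OO...
...O.....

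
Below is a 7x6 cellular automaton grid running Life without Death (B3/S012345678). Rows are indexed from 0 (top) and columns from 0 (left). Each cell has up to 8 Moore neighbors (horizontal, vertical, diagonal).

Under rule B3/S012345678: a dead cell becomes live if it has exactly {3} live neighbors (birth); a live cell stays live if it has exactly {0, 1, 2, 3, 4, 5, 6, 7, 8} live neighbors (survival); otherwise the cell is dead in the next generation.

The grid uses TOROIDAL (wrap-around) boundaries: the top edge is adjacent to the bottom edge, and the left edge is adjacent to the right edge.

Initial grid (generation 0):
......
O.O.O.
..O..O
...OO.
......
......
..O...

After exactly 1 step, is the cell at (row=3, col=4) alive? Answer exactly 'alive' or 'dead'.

Answer: alive

Derivation:
Simulating step by step:
Generation 0 (given above): 8 live cells
Generation 1: 14 live cells
.O.O..
OOOOOO
.OO..O
...OO.
......
......
..O...

Cell (3,4) at generation 1: 1 -> alive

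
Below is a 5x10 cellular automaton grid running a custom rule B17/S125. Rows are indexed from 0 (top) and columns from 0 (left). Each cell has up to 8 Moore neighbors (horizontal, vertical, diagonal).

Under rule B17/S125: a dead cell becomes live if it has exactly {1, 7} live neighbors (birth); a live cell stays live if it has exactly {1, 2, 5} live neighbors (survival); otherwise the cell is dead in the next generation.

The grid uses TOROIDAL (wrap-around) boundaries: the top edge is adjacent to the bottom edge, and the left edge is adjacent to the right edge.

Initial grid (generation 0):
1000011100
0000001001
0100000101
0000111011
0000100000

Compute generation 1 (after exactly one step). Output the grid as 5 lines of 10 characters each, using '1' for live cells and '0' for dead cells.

Simulating step by step:
Generation 0 (given above): 15 live cells
Generation 1: 15 live cells
(generation 1 grid is the final answer)

Answer: 1101000100
0010100001
0011000000
0110101001
0100000000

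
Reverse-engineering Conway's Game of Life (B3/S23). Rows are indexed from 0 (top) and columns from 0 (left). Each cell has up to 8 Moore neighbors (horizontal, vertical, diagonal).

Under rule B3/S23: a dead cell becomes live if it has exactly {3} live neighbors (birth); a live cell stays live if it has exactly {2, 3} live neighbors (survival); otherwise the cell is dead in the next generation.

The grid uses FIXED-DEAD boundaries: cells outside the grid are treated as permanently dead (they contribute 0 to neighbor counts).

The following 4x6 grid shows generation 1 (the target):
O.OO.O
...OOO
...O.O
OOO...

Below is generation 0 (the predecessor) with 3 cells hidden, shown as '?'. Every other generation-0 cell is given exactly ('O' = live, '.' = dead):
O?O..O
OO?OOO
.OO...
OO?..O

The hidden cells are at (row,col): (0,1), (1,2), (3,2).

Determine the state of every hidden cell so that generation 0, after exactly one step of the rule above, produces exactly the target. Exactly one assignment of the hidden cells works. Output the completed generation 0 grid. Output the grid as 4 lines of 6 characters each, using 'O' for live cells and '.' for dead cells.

Answer: OOO..O
OO.OOO
.OO...
OO...O

Derivation:
Hidden generation-0 cells (in order): (0,1), (1,2), (3,2).
A hidden cell only influences target cells in its own 3x3 neighborhood. Try each of the 2^3 = 8 assignments, step the completed generation 0 forward once under B3/S23, and compare with the target:
  (0,1)=. (1,2)=. (3,2)=. -> step gives (1,0)='O' but target has '.' -> reject
  (0,1)=. (1,2)=. (3,2)=O -> step gives (1,0)='O' but target has '.' -> reject
  (0,1)=. (1,2)=O (3,2)=. -> step gives (0,3)='.' but target has 'O' -> reject
  (0,1)=. (1,2)=O (3,2)=O -> step gives (0,3)='.' but target has 'O' -> reject
  (0,1)=O (1,2)=. (3,2)=. -> step reproduces the target at every cell -> ACCEPT
  (0,1)=O (1,2)=. (3,2)=O -> step gives (2,3)='.' but target has 'O' -> reject
  (0,1)=O (1,2)=O (3,2)=. -> step gives (0,2)='.' but target has 'O' -> reject
  (0,1)=O (1,2)=O (3,2)=O -> step gives (0,2)='.' but target has 'O' -> reject
Unique solution: (0,1)=live, (1,2)=dead, (3,2)=dead.
Check: live-neighbor counts of every cell in the completed generation 0:
343342
466332
554343
233110
Applying B3/S23 to generation 0 with these counts gives:
O.OO.O
...OOO
...O.O
OOO...
which matches the target exactly.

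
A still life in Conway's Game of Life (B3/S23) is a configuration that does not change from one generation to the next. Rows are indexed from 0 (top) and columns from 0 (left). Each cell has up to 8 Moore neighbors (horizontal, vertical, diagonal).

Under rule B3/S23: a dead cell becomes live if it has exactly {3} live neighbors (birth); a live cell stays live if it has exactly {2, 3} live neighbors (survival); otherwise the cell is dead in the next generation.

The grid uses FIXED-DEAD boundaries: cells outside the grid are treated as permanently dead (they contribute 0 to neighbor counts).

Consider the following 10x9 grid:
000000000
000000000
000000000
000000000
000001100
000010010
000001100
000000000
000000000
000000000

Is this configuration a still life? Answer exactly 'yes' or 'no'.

Answer: yes

Derivation:
Compute generation 1 and compare to generation 0 (given above):
Generation 1:
000000000
000000000
000000000
000000000
000001100
000010010
000001100
000000000
000000000
000000000
The grids are IDENTICAL -> still life.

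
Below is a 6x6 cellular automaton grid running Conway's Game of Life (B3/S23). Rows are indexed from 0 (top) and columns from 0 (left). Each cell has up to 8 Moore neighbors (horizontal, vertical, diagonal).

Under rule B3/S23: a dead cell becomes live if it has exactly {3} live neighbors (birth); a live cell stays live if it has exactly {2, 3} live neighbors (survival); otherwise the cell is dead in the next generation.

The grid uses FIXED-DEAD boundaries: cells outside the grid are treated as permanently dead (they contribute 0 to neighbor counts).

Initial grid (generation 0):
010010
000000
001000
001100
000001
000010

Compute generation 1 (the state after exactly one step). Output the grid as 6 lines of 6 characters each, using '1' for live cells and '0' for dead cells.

Answer: 000000
000000
001100
001100
000110
000000

Derivation:
Simulating step by step:
Generation 0 (given above): 7 live cells
Generation 1: 6 live cells
(generation 1 grid is the final answer)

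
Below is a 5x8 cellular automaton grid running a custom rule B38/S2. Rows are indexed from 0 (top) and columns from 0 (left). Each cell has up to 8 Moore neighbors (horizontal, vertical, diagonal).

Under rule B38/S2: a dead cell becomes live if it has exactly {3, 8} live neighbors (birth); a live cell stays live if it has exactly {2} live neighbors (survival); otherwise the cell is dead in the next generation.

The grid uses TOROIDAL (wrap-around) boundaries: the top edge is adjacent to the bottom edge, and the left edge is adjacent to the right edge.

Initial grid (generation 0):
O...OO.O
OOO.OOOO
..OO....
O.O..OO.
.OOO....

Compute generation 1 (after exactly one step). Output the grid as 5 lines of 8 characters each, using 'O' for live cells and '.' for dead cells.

Simulating step by step:
Generation 0 (given above): 20 live cells
Generation 1: 1 live cells
(generation 1 grid is the final answer)

Answer: ........
........
........
....O...
........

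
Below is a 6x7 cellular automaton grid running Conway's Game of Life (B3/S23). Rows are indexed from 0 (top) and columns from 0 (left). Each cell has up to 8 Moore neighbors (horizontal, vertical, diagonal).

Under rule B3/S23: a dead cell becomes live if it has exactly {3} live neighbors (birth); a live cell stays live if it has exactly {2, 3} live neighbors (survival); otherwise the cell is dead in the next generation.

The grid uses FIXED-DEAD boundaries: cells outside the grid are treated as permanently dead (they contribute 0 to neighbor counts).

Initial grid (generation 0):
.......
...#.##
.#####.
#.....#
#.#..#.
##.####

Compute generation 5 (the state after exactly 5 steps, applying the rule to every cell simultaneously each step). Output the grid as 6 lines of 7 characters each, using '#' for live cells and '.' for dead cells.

Answer: .......
.......
.##.##.
#.....#
####.##
.##....

Derivation:
Simulating step by step:
Generation 0 (given above): 19 live cells
Generation 1: 18 live cells
.......
...#.##
.###...
#.....#
#.##...
#######
Generation 2: 14 live cells
.......
...##..
.######
#......
#.....#
#...##.
Generation 3: 12 live cells
.......
.......
.##..#.
#.###.#
##...#.
.....#.
Generation 4: 14 live cells
.......
.......
.##.##.
#..##.#
####.##
.......
Generation 5: 14 live cells
(generation 5 grid is the final answer)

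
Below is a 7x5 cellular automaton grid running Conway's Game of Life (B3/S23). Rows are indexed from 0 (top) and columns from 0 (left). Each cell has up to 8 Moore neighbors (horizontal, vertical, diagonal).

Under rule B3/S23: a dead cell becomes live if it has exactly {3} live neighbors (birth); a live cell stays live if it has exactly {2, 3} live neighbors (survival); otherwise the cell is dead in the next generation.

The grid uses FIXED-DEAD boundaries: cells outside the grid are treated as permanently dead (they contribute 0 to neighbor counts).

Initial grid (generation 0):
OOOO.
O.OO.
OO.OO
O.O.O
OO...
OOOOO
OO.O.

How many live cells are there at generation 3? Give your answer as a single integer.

Simulating step by step:
Generation 0 (given above): 24 live cells
Generation 1: 12 live cells
O..O.
.....
O...O
..O.O
....O
...OO
O..OO
Generation 2: 5 live cells
.....
.....
...O.
....O
....O
.....
...OO
Generation 3: 4 live cells
.....
.....
.....
...OO
.....
...OO
.....
Population at generation 3: 4

Answer: 4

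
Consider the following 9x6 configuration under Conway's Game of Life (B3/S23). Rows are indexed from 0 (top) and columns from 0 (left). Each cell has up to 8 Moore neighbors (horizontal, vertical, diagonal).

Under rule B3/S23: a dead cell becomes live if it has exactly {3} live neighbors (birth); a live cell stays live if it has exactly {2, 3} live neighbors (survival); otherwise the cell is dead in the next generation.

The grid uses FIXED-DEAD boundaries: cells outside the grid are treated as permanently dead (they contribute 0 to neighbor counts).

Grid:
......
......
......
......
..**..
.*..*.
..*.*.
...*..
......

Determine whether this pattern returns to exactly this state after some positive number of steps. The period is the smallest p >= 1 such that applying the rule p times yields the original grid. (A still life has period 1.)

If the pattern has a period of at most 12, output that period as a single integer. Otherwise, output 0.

Simulating and comparing each generation to the original:
Gen 0 (original, given above): 7 live cells
Gen 1: 7 live cells, MATCHES original -> period = 1

Answer: 1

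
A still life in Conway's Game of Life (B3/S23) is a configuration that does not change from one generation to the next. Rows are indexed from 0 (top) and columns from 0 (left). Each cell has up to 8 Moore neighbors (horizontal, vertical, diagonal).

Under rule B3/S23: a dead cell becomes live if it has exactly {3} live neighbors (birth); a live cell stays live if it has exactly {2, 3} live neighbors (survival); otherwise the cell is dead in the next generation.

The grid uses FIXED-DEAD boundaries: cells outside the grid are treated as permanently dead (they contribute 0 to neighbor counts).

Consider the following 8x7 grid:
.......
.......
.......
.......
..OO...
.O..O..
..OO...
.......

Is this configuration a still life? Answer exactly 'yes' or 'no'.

Compute generation 1 and compare to generation 0 (given above):
Generation 1:
.......
.......
.......
.......
..OO...
.O..O..
..OO...
.......
The grids are IDENTICAL -> still life.

Answer: yes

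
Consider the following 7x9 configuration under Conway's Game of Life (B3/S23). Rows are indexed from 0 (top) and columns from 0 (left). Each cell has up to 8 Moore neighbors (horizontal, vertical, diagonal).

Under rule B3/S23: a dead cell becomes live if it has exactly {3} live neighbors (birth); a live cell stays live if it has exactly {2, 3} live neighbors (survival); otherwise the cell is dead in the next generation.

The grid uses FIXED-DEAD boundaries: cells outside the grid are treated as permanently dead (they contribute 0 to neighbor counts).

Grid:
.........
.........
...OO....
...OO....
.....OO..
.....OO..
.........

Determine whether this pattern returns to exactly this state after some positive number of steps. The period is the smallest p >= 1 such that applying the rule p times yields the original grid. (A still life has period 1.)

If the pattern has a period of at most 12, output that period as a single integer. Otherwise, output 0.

Answer: 2

Derivation:
Simulating and comparing each generation to the original:
Gen 0 (original, given above): 8 live cells
Gen 1: 6 live cells, differs from original
Gen 2: 8 live cells, MATCHES original -> period = 2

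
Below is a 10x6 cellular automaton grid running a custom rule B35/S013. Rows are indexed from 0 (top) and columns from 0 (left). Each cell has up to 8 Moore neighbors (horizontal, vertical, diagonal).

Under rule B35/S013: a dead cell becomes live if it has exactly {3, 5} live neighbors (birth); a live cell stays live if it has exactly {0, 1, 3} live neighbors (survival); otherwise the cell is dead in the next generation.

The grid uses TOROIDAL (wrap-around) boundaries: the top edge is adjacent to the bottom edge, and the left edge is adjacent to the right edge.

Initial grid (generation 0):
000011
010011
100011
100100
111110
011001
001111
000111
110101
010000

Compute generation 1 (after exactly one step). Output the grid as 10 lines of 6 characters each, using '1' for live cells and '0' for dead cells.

Simulating step by step:
Generation 0 (given above): 30 live cells
Generation 1: 19 live cells
(generation 1 grid is the final answer)

Answer: 000011
110100
010100
010010
000010
100000
010000
111000
000011
101000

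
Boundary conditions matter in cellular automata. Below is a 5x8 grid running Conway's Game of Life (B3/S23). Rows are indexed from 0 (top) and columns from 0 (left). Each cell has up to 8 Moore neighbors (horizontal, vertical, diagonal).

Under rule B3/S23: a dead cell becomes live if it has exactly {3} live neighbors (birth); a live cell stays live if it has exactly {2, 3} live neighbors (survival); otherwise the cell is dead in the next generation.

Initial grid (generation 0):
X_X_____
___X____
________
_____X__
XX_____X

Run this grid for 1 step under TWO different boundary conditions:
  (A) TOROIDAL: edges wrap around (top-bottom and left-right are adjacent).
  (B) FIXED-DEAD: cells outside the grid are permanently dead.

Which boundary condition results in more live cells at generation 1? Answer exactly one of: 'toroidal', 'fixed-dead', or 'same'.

Under TOROIDAL boundary, generation 1:
X_X____X
________
________
X_______
XX_____X
Population = 7

Under FIXED-DEAD boundary, generation 1:
________
________
________
________
________
Population = 0

Comparison: toroidal=7, fixed-dead=0 -> toroidal

Answer: toroidal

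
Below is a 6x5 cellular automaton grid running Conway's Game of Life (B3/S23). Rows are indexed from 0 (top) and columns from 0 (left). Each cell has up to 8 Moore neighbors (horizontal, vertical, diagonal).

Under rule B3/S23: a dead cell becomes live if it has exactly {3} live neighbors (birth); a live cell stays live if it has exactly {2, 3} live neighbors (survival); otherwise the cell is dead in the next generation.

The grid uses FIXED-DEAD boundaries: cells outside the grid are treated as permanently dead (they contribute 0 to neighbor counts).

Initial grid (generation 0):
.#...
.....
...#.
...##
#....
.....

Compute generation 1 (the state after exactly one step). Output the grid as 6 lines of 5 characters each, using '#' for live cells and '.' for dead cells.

Simulating step by step:
Generation 0 (given above): 5 live cells
Generation 1: 4 live cells
(generation 1 grid is the final answer)

Answer: .....
.....
...##
...##
.....
.....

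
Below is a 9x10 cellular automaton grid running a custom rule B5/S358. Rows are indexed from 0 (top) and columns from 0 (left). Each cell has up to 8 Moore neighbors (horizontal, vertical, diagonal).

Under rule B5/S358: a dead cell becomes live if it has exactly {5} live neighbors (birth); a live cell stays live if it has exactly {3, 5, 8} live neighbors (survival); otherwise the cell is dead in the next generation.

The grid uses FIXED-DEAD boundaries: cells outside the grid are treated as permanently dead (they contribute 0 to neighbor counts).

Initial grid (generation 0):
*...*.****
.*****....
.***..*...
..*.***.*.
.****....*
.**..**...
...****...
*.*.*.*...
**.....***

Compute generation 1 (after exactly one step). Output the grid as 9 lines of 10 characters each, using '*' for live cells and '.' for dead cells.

Answer: ....*.....
..**......
......*...
.*........
..**......
.**..**...
..........
....***...
.*........

Derivation:
Simulating step by step:
Generation 0 (given above): 42 live cells
Generation 1: 15 live cells
(generation 1 grid is the final answer)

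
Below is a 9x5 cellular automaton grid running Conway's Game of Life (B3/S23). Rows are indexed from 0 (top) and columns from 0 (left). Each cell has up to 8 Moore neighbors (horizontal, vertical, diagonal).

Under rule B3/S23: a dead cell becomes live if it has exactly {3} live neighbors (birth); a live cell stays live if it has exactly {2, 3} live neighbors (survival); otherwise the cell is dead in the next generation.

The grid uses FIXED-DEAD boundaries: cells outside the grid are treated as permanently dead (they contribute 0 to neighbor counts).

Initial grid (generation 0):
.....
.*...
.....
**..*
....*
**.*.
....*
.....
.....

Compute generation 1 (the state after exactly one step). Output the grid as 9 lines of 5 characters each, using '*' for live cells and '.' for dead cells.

Simulating step by step:
Generation 0 (given above): 9 live cells
Generation 1: 7 live cells
(generation 1 grid is the final answer)

Answer: .....
.....
**...
.....
..***
...**
.....
.....
.....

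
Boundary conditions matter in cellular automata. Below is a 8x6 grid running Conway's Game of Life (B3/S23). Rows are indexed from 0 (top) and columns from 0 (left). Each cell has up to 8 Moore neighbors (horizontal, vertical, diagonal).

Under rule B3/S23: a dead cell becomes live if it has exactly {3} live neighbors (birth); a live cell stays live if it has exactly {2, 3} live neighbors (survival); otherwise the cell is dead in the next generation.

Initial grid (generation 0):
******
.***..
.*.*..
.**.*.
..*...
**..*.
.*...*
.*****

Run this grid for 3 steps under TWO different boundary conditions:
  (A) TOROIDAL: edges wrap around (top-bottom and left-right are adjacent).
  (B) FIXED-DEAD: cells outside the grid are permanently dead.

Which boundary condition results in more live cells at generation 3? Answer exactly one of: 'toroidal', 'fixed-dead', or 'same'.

Answer: toroidal

Derivation:
Under TOROIDAL boundary, generation 3:
......
*....*
*....*
.*...*
***...
..*..*
**....
......
Population = 13

Under FIXED-DEAD boundary, generation 3:
......
......
......
**....
*.*...
*.....
..*..*
...***
Population = 10

Comparison: toroidal=13, fixed-dead=10 -> toroidal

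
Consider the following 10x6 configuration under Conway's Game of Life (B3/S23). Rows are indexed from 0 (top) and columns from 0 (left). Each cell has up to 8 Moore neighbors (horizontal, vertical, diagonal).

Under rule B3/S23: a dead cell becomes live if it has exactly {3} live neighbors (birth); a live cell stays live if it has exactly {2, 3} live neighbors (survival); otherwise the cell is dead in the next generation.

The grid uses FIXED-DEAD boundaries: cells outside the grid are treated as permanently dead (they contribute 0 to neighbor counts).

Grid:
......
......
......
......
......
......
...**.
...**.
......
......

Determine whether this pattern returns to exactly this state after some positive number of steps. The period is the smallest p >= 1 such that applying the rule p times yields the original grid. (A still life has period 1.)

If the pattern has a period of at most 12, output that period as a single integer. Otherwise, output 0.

Simulating and comparing each generation to the original:
Gen 0 (original, given above): 4 live cells
Gen 1: 4 live cells, MATCHES original -> period = 1

Answer: 1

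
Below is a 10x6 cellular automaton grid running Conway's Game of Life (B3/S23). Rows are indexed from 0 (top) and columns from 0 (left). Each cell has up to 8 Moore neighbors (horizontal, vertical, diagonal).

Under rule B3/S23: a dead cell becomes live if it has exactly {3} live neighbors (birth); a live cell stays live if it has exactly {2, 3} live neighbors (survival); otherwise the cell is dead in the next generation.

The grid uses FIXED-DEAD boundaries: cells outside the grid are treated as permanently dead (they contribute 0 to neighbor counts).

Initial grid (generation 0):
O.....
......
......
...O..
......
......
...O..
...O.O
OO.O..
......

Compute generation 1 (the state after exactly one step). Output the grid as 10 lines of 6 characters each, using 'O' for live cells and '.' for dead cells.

Simulating step by step:
Generation 0 (given above): 8 live cells
Generation 1: 4 live cells
(generation 1 grid is the final answer)

Answer: ......
......
......
......
......
......
....O.
...O..
..O.O.
......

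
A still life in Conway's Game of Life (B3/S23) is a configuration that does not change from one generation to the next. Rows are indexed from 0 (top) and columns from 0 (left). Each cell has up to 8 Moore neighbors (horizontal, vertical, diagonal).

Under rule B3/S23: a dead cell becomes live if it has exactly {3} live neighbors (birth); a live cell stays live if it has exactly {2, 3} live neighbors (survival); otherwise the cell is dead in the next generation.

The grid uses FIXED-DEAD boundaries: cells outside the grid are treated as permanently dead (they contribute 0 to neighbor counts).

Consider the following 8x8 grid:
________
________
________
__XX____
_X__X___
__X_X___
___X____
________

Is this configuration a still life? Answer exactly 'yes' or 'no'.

Compute generation 1 and compare to generation 0 (given above):
Generation 1:
________
________
________
__XX____
_X__X___
__X_X___
___X____
________
The grids are IDENTICAL -> still life.

Answer: yes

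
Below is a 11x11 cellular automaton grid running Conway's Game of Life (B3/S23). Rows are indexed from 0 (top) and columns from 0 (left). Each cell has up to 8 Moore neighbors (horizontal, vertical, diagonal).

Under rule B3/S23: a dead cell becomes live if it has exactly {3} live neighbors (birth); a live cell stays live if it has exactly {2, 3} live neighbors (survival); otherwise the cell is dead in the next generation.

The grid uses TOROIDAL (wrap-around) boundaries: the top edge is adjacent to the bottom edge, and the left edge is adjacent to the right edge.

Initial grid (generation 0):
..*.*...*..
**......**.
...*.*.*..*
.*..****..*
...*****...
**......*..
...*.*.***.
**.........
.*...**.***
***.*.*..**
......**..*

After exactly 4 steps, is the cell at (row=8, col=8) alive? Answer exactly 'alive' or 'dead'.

Answer: alive

Derivation:
Simulating step by step:
Generation 0 (given above): 48 live cells
Generation 1: 49 live cells
**......*.*
*****..****
.**..*.*..*
*.*.....*..
.***....*..
..**.....*.
..*....****
***.**.....
.....****..
.**........
..*...***.*
Generation 2: 42 live cells
......*....
...**.**...
....*.**...
*......***.
........**.
.......*..*
*...*...***
******....*
*..*****...
.**..*...*.
..*....**.*
Generation 3: 32 live cells
...*.**.*..
...**......
...**......
......*..**
...........
*......*...
..*.**..*..
..*....**..
...........
***..*...**
.**...****.
Generation 4: 30 live cells
...*.**.**.
..*........
...***.....
...........
..........*
...........
.*.*..*.*..
...*...**..
*.*.....***
*.*...**.**
...**......

Cell (8,8) at generation 4: 1 -> alive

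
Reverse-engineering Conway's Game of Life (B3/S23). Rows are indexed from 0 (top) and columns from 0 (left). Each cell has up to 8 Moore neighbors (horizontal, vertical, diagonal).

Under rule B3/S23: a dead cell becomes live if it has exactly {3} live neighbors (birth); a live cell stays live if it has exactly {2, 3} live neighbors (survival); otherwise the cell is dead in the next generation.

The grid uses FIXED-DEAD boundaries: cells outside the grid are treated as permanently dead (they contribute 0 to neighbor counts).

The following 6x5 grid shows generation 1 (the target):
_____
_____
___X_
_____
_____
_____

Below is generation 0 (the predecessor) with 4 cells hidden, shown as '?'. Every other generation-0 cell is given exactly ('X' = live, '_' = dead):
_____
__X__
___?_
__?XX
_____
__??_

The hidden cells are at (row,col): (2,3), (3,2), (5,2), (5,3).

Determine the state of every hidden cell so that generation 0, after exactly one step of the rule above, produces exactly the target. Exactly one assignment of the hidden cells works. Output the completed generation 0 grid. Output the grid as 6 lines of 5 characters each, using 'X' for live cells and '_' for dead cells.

Hidden generation-0 cells (in order): (2,3), (3,2), (5,2), (5,3).
A hidden cell only influences target cells in its own 3x3 neighborhood. Try each of the 2^4 = 16 assignments, step the completed generation 0 forward once under B3/S23, and compare with the target:
  (2,3)=_ (3,2)=_ (5,2)=_ (5,3)=_ -> step reproduces the target at every cell -> ACCEPT
  (2,3)=_ (3,2)=_ (5,2)=_ (5,3)=X -> step gives (4,3)='X' but target has '_' -> reject
  (2,3)=_ (3,2)=_ (5,2)=X (5,3)=_ -> step gives (4,3)='X' but target has '_' -> reject
  (2,3)=_ (3,2)=_ (5,2)=X (5,3)=X -> step gives (4,2)='X' but target has '_' -> reject
  (2,3)=_ (3,2)=X (5,2)=_ (5,3)=_ -> step gives (2,2)='X' but target has '_' -> reject
  (2,3)=_ (3,2)=X (5,2)=_ (5,3)=X -> step gives (2,2)='X' but target has '_' -> reject
  (2,3)=_ (3,2)=X (5,2)=X (5,3)=_ -> step gives (2,2)='X' but target has '_' -> reject
  (2,3)=_ (3,2)=X (5,2)=X (5,3)=X -> step gives (2,2)='X' but target has '_' -> reject
  (2,3)=X (3,2)=_ (5,2)=_ (5,3)=_ -> step gives (2,2)='X' but target has '_' -> reject
  (2,3)=X (3,2)=_ (5,2)=_ (5,3)=X -> step gives (2,2)='X' but target has '_' -> reject
  (2,3)=X (3,2)=_ (5,2)=X (5,3)=_ -> step gives (2,2)='X' but target has '_' -> reject
  (2,3)=X (3,2)=_ (5,2)=X (5,3)=X -> step gives (2,2)='X' but target has '_' -> reject
  (2,3)=X (3,2)=X (5,2)=_ (5,3)=_ -> step gives (2,3)='_' but target has 'X' -> reject
  (2,3)=X (3,2)=X (5,2)=_ (5,3)=X -> step gives (2,3)='_' but target has 'X' -> reject
  (2,3)=X (3,2)=X (5,2)=X (5,3)=_ -> step gives (2,3)='_' but target has 'X' -> reject
  (2,3)=X (3,2)=X (5,2)=X (5,3)=X -> step gives (2,3)='_' but target has 'X' -> reject
Unique solution: (2,3)=dead, (3,2)=dead, (5,2)=dead, (5,3)=dead.
Check: live-neighbor counts of every cell in the completed generation 0:
01110
01010
01232
00111
00122
00000
Applying B3/S23 to generation 0 with these counts gives:
_____
_____
___X_
_____
_____
_____
which matches the target exactly.

Answer: _____
__X__
_____
___XX
_____
_____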